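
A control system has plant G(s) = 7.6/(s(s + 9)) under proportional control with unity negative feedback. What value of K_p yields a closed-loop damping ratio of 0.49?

K_p = 11.1

Closed-loop characteristic equation: s² + 9s + K_p·7.6 = 0.
So ω_n = √(7.6K_p) and 2ζω_n = 9, giving ζ = 9/(2√(7.6K_p)).
Setting ζ = 0.49: √(7.6K_p) = 9/(2·0.49) = 9.184, so K_p = 84.34/7.6 = 11.1.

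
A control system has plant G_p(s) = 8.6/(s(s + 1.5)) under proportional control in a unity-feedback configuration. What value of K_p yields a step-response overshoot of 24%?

From %OS = 100·exp(−πζ/√(1−ζ²)) = 24%, ζ = −ln(0.24)/√(π²+ln²(0.24)) = 0.4136.
Characteristic equation s² + 1.5s + 8.6K_p = 0 gives ζ = 1.5/(2√(8.6K_p)).
Setting ζ = 0.4136: √(8.6K_p) = 1.5/(2·0.4136) = 1.813, so K_p = 3.288/8.6 = 0.382.

K_p = 0.382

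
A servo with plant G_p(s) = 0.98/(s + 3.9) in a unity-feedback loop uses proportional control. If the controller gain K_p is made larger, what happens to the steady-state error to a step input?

The position error constant K_pos = K_p·G_p(0) grows with K_p, and e_ss = 1/(1+K_pos) falls.

decrease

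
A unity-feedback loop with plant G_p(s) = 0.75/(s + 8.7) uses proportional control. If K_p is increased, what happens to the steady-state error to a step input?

decrease

The position error constant K_pos = K_p·G_p(0) grows with K_p, and e_ss = 1/(1+K_pos) falls.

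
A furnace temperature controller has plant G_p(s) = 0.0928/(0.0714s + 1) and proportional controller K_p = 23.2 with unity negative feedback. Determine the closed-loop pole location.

Closed loop: T(s) = K_p·G_p/(1+K_p·G_p) = 2.153/(0.0714s + 1 + 2.153), with pole at s = −(1 + 2.153)/0.0714 = −44.16.

s = -44.16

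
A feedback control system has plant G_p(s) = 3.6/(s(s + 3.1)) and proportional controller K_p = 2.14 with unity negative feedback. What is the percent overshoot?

The closed-loop denominator s² + 3.1s + 7.704 gives ω_n = √7.704 = 2.776 and ζ = 3.1/(2ω_n) = 0.5584.
%OS = 100·exp(−πζ/√(1−ζ²)) = 100·exp(−π·0.5584/√0.6881) = 12.1%.

12.1%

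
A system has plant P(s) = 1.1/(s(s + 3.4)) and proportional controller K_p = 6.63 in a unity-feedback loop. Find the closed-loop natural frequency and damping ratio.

ω_n = 2.7 rad/s, ζ = 0.63

The closed-loop denominator is s(s+3.4) + 6.63·1.1 = s² + 3.4s + 7.293.
Matching s² + 2ζω_n s + ω_n²: ω_n = √7.293 = 2.701 rad/s and 2ζω_n = 3.4, so ζ = 3.4/(2·2.701) = 0.63.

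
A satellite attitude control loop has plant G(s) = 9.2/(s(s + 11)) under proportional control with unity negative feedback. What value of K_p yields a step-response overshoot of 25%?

From %OS = 100·exp(−πζ/√(1−ζ²)) = 25%, ζ = −ln(0.25)/√(π²+ln²(0.25)) = 0.4037.
Characteristic equation s² + 11s + 9.2K_p = 0 gives ζ = 11/(2√(9.2K_p)).
Setting ζ = 0.4037: √(9.2K_p) = 11/(2·0.4037) = 13.62, so K_p = 185.6/9.2 = 20.2.

K_p = 20.2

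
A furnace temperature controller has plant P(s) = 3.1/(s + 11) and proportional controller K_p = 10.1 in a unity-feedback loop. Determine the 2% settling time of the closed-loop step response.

T_s ≈ 0.0945 s

Closed-loop transfer function: T(s) = K_p·P(s)/(1 + K_p·P(s)) = 31.31/(s + 11 + 31.31) = 31.31/(s + 42.31).
Time constant τ = 1/42.31 = 0.02364 s, so the 2% settling time is about 4τ = 0.0945 s.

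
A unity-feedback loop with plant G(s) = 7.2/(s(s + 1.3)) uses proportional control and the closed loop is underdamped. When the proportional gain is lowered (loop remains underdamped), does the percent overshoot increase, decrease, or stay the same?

decrease

ζ = 1.3/(2√(7.2K_p)) rises as K_p falls; higher damping means less overshoot.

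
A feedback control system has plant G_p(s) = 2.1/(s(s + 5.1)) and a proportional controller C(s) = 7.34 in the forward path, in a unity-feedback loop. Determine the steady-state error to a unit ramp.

0.331

The loop has one pole at the origin (type 1). Velocity error constant K_v = lim_{s→0} s·C(s)G_p(s) = 7.34·2.1/5.1 = 3.022.
Steady-state error to a unit ramp: e_ss = 1/K_v = 0.331.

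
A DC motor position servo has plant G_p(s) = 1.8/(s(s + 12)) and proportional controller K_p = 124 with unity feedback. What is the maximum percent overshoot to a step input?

25.2%

Closed-loop characteristic equation: s² + 12s + 223.2 = 0, so ω_n = 14.94 rad/s and ζ = 12/(2·14.94) = 0.4016.
%OS = 100·exp(−πζ/√(1−ζ²)) = 100·exp(−π·0.4016/√0.8387) = 25.2%.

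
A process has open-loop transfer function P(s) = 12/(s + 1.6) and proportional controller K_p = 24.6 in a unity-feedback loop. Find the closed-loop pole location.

Closed-loop transfer function: T(s) = K_p·P(s)/(1 + K_p·P(s)) = 295.2/(s + 1.6 + 295.2) = 295.2/(s + 296.8).
The closed-loop pole is at s = −296.8.

s = -296.8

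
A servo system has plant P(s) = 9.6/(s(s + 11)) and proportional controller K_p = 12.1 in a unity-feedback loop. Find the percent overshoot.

Closed-loop characteristic equation: s² + 11s + 116.2 = 0, so ω_n = 10.78 rad/s and ζ = 11/(2·10.78) = 0.5103.
%OS = 100·exp(−πζ/√(1−ζ²)) = 100·exp(−π·0.5103/√0.7396) = 15.5%.

15.5%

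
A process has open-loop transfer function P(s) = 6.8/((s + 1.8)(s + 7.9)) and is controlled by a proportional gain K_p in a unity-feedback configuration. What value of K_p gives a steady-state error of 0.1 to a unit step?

The loop is type 0, so e_ss(step) = 1/(1 + K_pos) with K_pos = K_p·P(0).
P(0) = 0.4782. Require 1/(1 + K_p·0.4782) = 0.1, so 1 + 0.4782·K_p = 10.
K_p = (10 − 1)/0.4782 = 18.8.

K_p = 18.8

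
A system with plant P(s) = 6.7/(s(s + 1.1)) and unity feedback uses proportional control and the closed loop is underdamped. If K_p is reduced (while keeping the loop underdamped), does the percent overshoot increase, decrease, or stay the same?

ζ = 1.1/(2√(6.7K_p)) rises as K_p falls; higher damping means less overshoot.

decrease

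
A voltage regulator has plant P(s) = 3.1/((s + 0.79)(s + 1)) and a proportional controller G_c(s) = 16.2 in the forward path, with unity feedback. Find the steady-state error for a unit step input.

0.0155

The loop is type 0. Static position error constant K_pos = G_c(0)·P(0) = 16.2·3.924 = 63.57.
Steady-state error to a unit step: e_ss = 1/(1+K_pos) = 1/64.57 = 0.0155.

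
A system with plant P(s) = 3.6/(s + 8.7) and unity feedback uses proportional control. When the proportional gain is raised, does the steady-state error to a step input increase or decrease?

The position error constant K_pos = K_p·P(0) grows with K_p, and e_ss = 1/(1+K_pos) falls.

decrease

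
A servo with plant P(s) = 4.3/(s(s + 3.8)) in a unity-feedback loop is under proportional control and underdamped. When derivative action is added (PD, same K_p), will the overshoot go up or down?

decrease

With PD the characteristic equation becomes s² + (a + K·K_d)s + K·K_p = 0; the damping term grows, ζ rises, overshoot falls.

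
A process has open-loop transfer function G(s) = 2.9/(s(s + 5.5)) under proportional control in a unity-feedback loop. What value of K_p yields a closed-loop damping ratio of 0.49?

Closed-loop characteristic equation: s² + 5.5s + K_p·2.9 = 0.
So ω_n = √(2.9K_p) and 2ζω_n = 5.5, giving ζ = 5.5/(2√(2.9K_p)).
Setting ζ = 0.49: √(2.9K_p) = 5.5/(2·0.49) = 5.612, so K_p = 31.5/2.9 = 10.9.

K_p = 10.9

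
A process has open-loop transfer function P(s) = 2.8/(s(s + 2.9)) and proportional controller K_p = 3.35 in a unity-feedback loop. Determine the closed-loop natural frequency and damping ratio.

ω_n = 3.06 rad/s, ζ = 0.473

With unity feedback the closed-loop characteristic equation is s² + 2.9s + 3.35·2.8 = s² + 2.9s + 9.38 = 0.
Matching s² + 2ζω_n s + ω_n²: ω_n = √9.38 = 3.063 rad/s and 2ζω_n = 2.9, so ζ = 2.9/(2·3.063) = 0.473.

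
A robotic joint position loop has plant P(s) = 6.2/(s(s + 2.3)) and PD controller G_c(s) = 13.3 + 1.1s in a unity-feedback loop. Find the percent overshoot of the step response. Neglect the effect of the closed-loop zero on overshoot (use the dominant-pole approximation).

Forward path: (13.3 + 1.1s)·6.2/(s(s+2.3)). The closed-loop characteristic equation is s² + (2.3 + 6.2·1.1)s + 6.2·13.3 = 0.
That is s² + 9.12s + 82.46 = 0, so ω_n = 9.081 rad/s and ζ = 9.12/(2·9.081) = 0.5022.
%OS = 100·exp(−πζ/√(1−ζ²)) = 16.1%.

16.1%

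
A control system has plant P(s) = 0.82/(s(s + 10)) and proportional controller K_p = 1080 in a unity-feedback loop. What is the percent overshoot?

Closed-loop characteristic equation: s² + 10s + 885.6 = 0, so ω_n = 29.76 rad/s and ζ = 10/(2·29.76) = 0.168.
%OS = 100·exp(−πζ/√(1−ζ²)) = 100·exp(−π·0.168/√0.9718) = 58.5%.

58.5%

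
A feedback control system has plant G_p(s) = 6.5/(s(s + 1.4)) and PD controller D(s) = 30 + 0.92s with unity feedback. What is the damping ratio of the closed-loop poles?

Forward path: (30 + 0.92s)·6.5/(s(s+1.4)). The closed-loop characteristic equation is s² + (1.4 + 6.5·0.92)s + 6.5·30 = 0.
That is s² + 7.38s + 195 = 0, so ω_n = 13.96 rad/s and ζ = 7.38/(2·13.96) = 0.2642.

ζ = 0.264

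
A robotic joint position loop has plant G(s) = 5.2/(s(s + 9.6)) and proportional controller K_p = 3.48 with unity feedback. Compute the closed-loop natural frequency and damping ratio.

ω_n = 4.25 rad/s, ζ = 1.13

With unity feedback the closed-loop characteristic equation is s² + 9.6s + 3.48·5.2 = s² + 9.6s + 18.1 = 0.
So ω_n² = 18.1 ⇒ ω_n = 4.254 rad/s, and ζ = 9.6/(2ω_n) = 1.13.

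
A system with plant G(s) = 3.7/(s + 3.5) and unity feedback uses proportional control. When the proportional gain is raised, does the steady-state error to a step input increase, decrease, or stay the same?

decrease

The position error constant K_pos = K_p·G(0) grows with K_p, and e_ss = 1/(1+K_pos) falls.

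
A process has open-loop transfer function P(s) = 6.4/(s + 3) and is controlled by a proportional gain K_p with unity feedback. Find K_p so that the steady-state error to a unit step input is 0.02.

The loop is type 0, so e_ss(step) = 1/(1 + K_pos) with K_pos = K_p·P(0).
P(0) = 2.133. Require 1/(1 + K_p·2.133) = 0.02, so 1 + 2.133·K_p = 50.
K_p = (50 − 1)/2.133 = 23.

K_p = 23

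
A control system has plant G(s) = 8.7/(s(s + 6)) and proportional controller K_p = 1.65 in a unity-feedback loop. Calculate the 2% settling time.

The closed-loop denominator s² + 6s + 14.35 gives ω_n = √14.35 = 3.789 and ζ = 6/(2ω_n) = 0.7918.
2% settling time T_s ≈ 4/(ζω_n) = 4/3 = 1.33 s.

T_s ≈ 1.33 s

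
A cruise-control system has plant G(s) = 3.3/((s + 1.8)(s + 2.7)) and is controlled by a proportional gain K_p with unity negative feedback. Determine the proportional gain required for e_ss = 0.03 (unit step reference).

K_p = 47.6

The loop is type 0, so e_ss(step) = 1/(1 + K_pos) with K_pos = K_p·G(0).
G(0) = 0.679. Require 1/(1 + K_p·0.679) = 0.03, so 1 + 0.679·K_p = 33.33.
K_p = (33.33 − 1)/0.679 = 47.6.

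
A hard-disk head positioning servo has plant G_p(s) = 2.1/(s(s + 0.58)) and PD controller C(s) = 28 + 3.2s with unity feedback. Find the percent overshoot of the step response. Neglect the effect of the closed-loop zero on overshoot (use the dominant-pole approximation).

Forward path: (28 + 3.2s)·2.1/(s(s+0.58)). The closed-loop characteristic equation is s² + (0.58 + 2.1·3.2)s + 2.1·28 = 0.
That is s² + 7.3s + 58.8 = 0, so ω_n = 7.668 rad/s and ζ = 7.3/(2·7.668) = 0.476.
%OS = 100·exp(−πζ/√(1−ζ²)) = 18.3%.

18.3%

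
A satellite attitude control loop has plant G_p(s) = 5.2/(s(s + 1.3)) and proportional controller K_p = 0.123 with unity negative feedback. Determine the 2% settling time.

The closed-loop denominator s² + 1.3s + 0.6396 gives ω_n = √0.6396 = 0.7997 and ζ = 1.3/(2ω_n) = 0.8128.
2% settling time T_s ≈ 4/(ζω_n) = 4/0.65 = 6.15 s.

T_s ≈ 6.15 s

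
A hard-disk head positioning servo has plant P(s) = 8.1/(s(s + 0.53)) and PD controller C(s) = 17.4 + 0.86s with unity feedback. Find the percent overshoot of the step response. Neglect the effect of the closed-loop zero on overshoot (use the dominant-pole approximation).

Forward path: (17.4 + 0.86s)·8.1/(s(s+0.53)). The closed-loop characteristic equation is s² + (0.53 + 8.1·0.86)s + 8.1·17.4 = 0.
That is s² + 7.496s + 140.9 = 0, so ω_n = 11.87 rad/s and ζ = 7.496/(2·11.87) = 0.3157.
%OS = 100·exp(−πζ/√(1−ζ²)) = 35.2%.

35.2%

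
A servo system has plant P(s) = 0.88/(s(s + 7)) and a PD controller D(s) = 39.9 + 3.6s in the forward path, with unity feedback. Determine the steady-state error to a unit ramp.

0.199

The loop has one pole at the origin (type 1). Velocity error constant K_v = lim_{s→0} s·D(s)P(s) = 39.9·0.88/7 = 5.016.
Steady-state error to a unit ramp: e_ss = 1/K_v = 0.199.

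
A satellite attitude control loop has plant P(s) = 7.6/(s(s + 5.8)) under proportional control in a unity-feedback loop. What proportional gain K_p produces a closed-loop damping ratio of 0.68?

Closed-loop characteristic equation: s² + 5.8s + K_p·7.6 = 0.
So ω_n = √(7.6K_p) and 2ζω_n = 5.8, giving ζ = 5.8/(2√(7.6K_p)).
Setting ζ = 0.68: √(7.6K_p) = 5.8/(2·0.68) = 4.265, so K_p = 18.19/7.6 = 2.39.

K_p = 2.39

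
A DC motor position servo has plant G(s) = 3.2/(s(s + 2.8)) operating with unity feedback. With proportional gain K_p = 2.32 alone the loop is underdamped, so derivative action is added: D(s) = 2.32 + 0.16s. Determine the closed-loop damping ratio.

ζ = 0.608

Forward path: (2.32 + 0.16s)·3.2/(s(s+2.8)). The closed-loop characteristic equation is s² + (2.8 + 3.2·0.16)s + 3.2·2.32 = 0.
That is s² + 3.312s + 7.424 = 0, so ω_n = 2.725 rad/s and ζ = 3.312/(2·2.725) = 0.6078.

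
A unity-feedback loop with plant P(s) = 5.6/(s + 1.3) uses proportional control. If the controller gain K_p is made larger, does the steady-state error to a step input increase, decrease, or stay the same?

e_ss = 1/(1 + K_p·P(0)); a larger K_p raises the denominator, so e_ss decreases.

decrease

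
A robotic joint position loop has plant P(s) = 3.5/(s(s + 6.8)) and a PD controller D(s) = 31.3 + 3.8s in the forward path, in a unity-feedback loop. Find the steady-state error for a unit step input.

The open loop D(s)P(s) has a pole at the origin (type 1), so the static position error constant is infinite and e_ss = 1/(1+∞) = 0.

0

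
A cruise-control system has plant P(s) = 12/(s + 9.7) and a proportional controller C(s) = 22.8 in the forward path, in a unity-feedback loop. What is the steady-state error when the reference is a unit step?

The loop is type 0. Static position error constant K_pos = C(0)·P(0) = 22.8·1.237 = 28.21.
Steady-state error to a unit step: e_ss = 1/(1+K_pos) = 1/29.21 = 0.0342.

0.0342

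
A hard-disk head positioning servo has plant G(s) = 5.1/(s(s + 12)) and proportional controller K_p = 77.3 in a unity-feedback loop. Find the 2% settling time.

From 1 + K_pG(s) = 0: s² + 12s + 394.2 = 0 ⇒ ω_n = 19.86, ζ = 0.3022.
2% settling time T_s ≈ 4/(ζω_n) = 4/6 = 0.667 s.

T_s ≈ 0.667 s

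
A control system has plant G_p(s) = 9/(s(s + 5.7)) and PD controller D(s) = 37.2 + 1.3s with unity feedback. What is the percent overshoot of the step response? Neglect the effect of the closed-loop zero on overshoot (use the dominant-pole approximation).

Forward path: (37.2 + 1.3s)·9/(s(s+5.7)). The closed-loop characteristic equation is s² + (5.7 + 9·1.3)s + 9·37.2 = 0.
That is s² + 17.4s + 334.8 = 0, so ω_n = 18.3 rad/s and ζ = 17.4/(2·18.3) = 0.4755.
%OS = 100·exp(−πζ/√(1−ζ²)) = 18.3%.

18.3%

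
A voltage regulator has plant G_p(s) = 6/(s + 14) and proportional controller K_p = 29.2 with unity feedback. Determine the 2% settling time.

T_s ≈ 0.0211 s

Closed-loop transfer function: T(s) = K_p·G_p(s)/(1 + K_p·G_p(s)) = 175.2/(s + 14 + 175.2) = 175.2/(s + 189.2).
Time constant τ = 1/189.2 = 0.005285 s, so the 2% settling time is about 4τ = 0.0211 s.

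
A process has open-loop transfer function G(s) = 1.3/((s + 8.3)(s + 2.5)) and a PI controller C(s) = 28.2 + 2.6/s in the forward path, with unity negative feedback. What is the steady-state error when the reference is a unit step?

The open loop C(s)G(s) has a pole at the origin (type 1), so the static position error constant is infinite and e_ss = 1/(1+∞) = 0.

0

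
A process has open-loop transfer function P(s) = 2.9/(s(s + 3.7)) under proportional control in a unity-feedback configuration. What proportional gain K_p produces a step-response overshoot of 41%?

K_p = 15.8

From %OS = 100·exp(−πζ/√(1−ζ²)) = 41%, ζ = −ln(0.41)/√(π²+ln²(0.41)) = 0.273.
Characteristic equation s² + 3.7s + 2.9K_p = 0 gives ζ = 3.7/(2√(2.9K_p)).
Setting ζ = 0.273: √(2.9K_p) = 3.7/(2·0.273) = 6.776, so K_p = 45.91/2.9 = 15.8.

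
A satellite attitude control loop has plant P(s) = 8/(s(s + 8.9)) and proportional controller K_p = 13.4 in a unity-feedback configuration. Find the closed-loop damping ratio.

ζ = 0.43

1 + K_p·P(s) = 0 gives s² + 8.9s + 107.2 = 0.
So ω_n² = 107.2 ⇒ ω_n = 10.35 rad/s, and ζ = 8.9/(2ω_n) = 0.43.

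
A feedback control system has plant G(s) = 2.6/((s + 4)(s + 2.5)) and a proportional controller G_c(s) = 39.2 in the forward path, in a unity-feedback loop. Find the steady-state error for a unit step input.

0.0893

The loop is type 0. Static position error constant K_pos = G_c(0)·G(0) = 39.2·0.26 = 10.19.
Steady-state error to a unit step: e_ss = 1/(1+K_pos) = 1/11.19 = 0.0893.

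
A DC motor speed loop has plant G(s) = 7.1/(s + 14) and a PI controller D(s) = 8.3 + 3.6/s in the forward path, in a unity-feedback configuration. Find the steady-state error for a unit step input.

The open loop D(s)G(s) has a pole at the origin (type 1), so the static position error constant is infinite and e_ss = 1/(1+∞) = 0.

0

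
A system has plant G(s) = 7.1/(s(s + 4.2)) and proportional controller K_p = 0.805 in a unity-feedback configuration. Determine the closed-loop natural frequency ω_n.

ω_n = 2.39 rad/s

1 + K_p·G(s) = 0 gives s² + 4.2s + 5.716 = 0.
Matching s² + 2ζω_n s + ω_n²: ω_n = √5.716 = 2.391 rad/s and 2ζω_n = 4.2, so ζ = 4.2/(2·2.391) = 0.878.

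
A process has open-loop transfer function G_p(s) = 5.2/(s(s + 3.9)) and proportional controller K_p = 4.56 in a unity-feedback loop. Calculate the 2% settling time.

T_s ≈ 2.05 s

The closed-loop denominator s² + 3.9s + 23.71 gives ω_n = √23.71 = 4.869 and ζ = 3.9/(2ω_n) = 0.4005.
2% settling time T_s ≈ 4/(ζω_n) = 4/1.95 = 2.05 s.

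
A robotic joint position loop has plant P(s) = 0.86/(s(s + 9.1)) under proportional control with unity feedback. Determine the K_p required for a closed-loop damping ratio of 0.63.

Closed-loop characteristic equation: s² + 9.1s + K_p·0.86 = 0.
So ω_n = √(0.86K_p) and 2ζω_n = 9.1, giving ζ = 9.1/(2√(0.86K_p)).
Setting ζ = 0.63: √(0.86K_p) = 9.1/(2·0.63) = 7.222, so K_p = 52.16/0.86 = 60.7.

K_p = 60.7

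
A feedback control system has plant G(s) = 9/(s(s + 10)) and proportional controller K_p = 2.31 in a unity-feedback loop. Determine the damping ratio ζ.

ζ = 1.1

1 + K_p·G(s) = 0 gives s² + 10s + 20.79 = 0.
Matching s² + 2ζω_n s + ω_n²: ω_n = √20.79 = 4.56 rad/s and 2ζω_n = 10, so ζ = 10/(2·4.56) = 1.1.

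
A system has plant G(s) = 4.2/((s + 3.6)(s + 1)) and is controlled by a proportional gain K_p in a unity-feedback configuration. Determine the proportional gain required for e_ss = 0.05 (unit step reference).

K_p = 16.3

The loop is type 0, so e_ss(step) = 1/(1 + K_pos) with K_pos = K_p·G(0).
G(0) = 1.167. Require 1/(1 + K_p·1.167) = 0.05, so 1 + 1.167·K_p = 20.
K_p = (20 − 1)/1.167 = 16.3.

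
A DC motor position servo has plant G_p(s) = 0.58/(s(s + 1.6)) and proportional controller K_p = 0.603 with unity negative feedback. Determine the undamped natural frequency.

ω_n = 0.591 rad/s

The closed-loop denominator is s(s+1.6) + 0.603·0.58 = s² + 1.6s + 0.3497.
So ω_n² = 0.3497 ⇒ ω_n = 0.5914 rad/s, and ζ = 1.6/(2ω_n) = 1.35.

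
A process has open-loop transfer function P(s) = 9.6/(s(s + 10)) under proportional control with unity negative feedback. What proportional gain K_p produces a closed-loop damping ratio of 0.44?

K_p = 13.5

Closed-loop characteristic equation: s² + 10s + K_p·9.6 = 0.
So ω_n = √(9.6K_p) and 2ζω_n = 10, giving ζ = 10/(2√(9.6K_p)).
Setting ζ = 0.44: √(9.6K_p) = 10/(2·0.44) = 11.36, so K_p = 129.1/9.6 = 13.5.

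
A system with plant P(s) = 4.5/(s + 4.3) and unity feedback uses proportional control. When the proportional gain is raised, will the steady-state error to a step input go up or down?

decrease

e_ss = 1/(1 + K_p·P(0)); a larger K_p raises the denominator, so e_ss decreases.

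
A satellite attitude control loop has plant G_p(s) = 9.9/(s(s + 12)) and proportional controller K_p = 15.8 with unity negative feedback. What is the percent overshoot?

Closed-loop characteristic equation: s² + 12s + 156.4 = 0, so ω_n = 12.51 rad/s and ζ = 12/(2·12.51) = 0.4797.
%OS = 100·exp(−πζ/√(1−ζ²)) = 100·exp(−π·0.4797/√0.7699) = 17.9%.

17.9%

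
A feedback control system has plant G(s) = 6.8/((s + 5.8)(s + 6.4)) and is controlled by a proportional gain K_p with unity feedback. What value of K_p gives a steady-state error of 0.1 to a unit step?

K_p = 49.1

For a type-0 loop with proportional control, e_ss = 1/(1 + K_p·G(0)).
G(0) = 0.1832. Require 1/(1 + K_p·0.1832) = 0.1, so 1 + 0.1832·K_p = 10.
K_p = (10 − 1)/0.1832 = 49.1.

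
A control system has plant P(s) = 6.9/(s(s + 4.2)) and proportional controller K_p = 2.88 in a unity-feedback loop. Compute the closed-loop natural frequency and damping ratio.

With unity feedback the closed-loop characteristic equation is s² + 4.2s + 2.88·6.9 = s² + 4.2s + 19.87 = 0.
So ω_n² = 19.87 ⇒ ω_n = 4.458 rad/s, and ζ = 4.2/(2ω_n) = 0.471.

ω_n = 4.46 rad/s, ζ = 0.471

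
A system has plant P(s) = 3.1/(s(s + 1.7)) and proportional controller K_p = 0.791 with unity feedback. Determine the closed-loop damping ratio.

ζ = 0.543

The closed-loop denominator is s(s+1.7) + 0.791·3.1 = s² + 1.7s + 2.452.
Matching s² + 2ζω_n s + ω_n²: ω_n = √2.452 = 1.566 rad/s and 2ζω_n = 1.7, so ζ = 1.7/(2·1.566) = 0.543.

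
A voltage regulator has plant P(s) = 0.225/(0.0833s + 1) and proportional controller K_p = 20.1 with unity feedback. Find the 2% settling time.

Closed loop: T(s) = K_p·P/(1+K_p·P) = 4.523/(0.0833s + 1 + 4.523), with pole at s = −(1 + 4.523)/0.0833 = −66.3.
τ = 1/66.3 = 0.01508 s, so 2% settling time ≈ 4τ = 0.0603 s.

T_s ≈ 0.0603 s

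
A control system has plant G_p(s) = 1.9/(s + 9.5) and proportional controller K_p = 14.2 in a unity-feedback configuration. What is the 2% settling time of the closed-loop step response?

T_s ≈ 0.11 s

Closed-loop transfer function: T(s) = K_p·G_p(s)/(1 + K_p·G_p(s)) = 26.98/(s + 9.5 + 26.98) = 26.98/(s + 36.48).
Time constant τ = 1/36.48 = 0.02741 s, so the 2% settling time is about 4τ = 0.11 s.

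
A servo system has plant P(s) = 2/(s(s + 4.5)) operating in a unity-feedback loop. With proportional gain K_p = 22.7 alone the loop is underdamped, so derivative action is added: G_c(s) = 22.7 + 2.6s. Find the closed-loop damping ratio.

Forward path: (22.7 + 2.6s)·2/(s(s+4.5)). The closed-loop characteristic equation is s² + (4.5 + 2·2.6)s + 2·22.7 = 0.
That is s² + 9.7s + 45.4 = 0, so ω_n = 6.738 rad/s and ζ = 9.7/(2·6.738) = 0.7198.

ζ = 0.72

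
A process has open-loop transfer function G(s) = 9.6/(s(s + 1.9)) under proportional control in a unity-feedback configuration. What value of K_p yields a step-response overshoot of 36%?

K_p = 0.983

From %OS = 100·exp(−πζ/√(1−ζ²)) = 36%, ζ = −ln(0.36)/√(π²+ln²(0.36)) = 0.3093.
Characteristic equation s² + 1.9s + 9.6K_p = 0 gives ζ = 1.9/(2√(9.6K_p)).
Setting ζ = 0.3093: √(9.6K_p) = 1.9/(2·0.3093) = 3.072, so K_p = 9.436/9.6 = 0.983.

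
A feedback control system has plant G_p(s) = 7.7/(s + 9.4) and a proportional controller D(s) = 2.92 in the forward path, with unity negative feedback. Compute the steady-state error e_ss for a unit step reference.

0.295

The loop is type 0. Static position error constant K_pos = D(0)·G_p(0) = 2.92·0.8191 = 2.392.
Steady-state error to a unit step: e_ss = 1/(1+K_pos) = 1/3.392 = 0.295.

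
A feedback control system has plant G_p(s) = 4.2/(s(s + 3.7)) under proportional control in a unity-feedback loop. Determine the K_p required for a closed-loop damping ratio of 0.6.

K_p = 2.26

Closed-loop characteristic equation: s² + 3.7s + K_p·4.2 = 0.
So ω_n = √(4.2K_p) and 2ζω_n = 3.7, giving ζ = 3.7/(2√(4.2K_p)).
Setting ζ = 0.6: √(4.2K_p) = 3.7/(2·0.6) = 3.083, so K_p = 9.507/4.2 = 2.26.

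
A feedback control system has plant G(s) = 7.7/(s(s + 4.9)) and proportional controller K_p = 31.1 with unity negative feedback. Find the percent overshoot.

60.4%

The closed-loop denominator s² + 4.9s + 239.5 gives ω_n = √239.5 = 15.47 and ζ = 4.9/(2ω_n) = 0.1583.
%OS = 100·exp(−πζ/√(1−ζ²)) = 100·exp(−π·0.1583/√0.9749) = 60.4%.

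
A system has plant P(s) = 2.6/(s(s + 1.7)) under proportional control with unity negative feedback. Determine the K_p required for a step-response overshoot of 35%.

From %OS = 100·exp(−πζ/√(1−ζ²)) = 35%, ζ = −ln(0.35)/√(π²+ln²(0.35)) = 0.3169.
Characteristic equation s² + 1.7s + 2.6K_p = 0 gives ζ = 1.7/(2√(2.6K_p)).
Setting ζ = 0.3169: √(2.6K_p) = 1.7/(2·0.3169) = 2.682, so K_p = 7.193/2.6 = 2.77.

K_p = 2.77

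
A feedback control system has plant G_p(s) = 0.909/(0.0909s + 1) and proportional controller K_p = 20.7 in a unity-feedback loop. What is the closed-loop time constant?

τ = 0.00459 s

Closed loop: T(s) = K_p·G_p/(1+K_p·G_p) = 18.82/(0.0909s + 1 + 18.82), with pole at s = −(1 + 18.82)/0.0909 = −218.
Closed-loop time constant τ = 1/218 = 0.00459 s.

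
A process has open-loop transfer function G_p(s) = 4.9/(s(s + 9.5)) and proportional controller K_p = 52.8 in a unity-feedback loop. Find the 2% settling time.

T_s ≈ 0.842 s

The closed-loop denominator s² + 9.5s + 258.7 gives ω_n = √258.7 = 16.08 and ζ = 9.5/(2ω_n) = 0.2953.
2% settling time T_s ≈ 4/(ζω_n) = 4/4.75 = 0.842 s.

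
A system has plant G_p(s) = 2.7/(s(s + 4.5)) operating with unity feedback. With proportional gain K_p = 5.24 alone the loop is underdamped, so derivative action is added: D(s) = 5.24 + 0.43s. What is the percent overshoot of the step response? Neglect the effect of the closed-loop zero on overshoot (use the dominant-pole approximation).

Forward path: (5.24 + 0.43s)·2.7/(s(s+4.5)). The closed-loop characteristic equation is s² + (4.5 + 2.7·0.43)s + 2.7·5.24 = 0.
That is s² + 5.661s + 14.15 = 0, so ω_n = 3.761 rad/s and ζ = 5.661/(2·3.761) = 0.7525.
%OS = 100·exp(−πζ/√(1−ζ²)) = 2.76%.

2.76%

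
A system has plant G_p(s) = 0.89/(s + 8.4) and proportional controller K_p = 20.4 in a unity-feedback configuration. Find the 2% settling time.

T_s ≈ 0.151 s

Closed-loop transfer function: T(s) = K_p·G_p(s)/(1 + K_p·G_p(s)) = 18.16/(s + 8.4 + 18.16) = 18.16/(s + 26.56).
Time constant τ = 1/26.56 = 0.03766 s, so the 2% settling time is about 4τ = 0.151 s.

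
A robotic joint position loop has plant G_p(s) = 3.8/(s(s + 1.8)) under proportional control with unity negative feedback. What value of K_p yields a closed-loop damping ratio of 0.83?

K_p = 0.309

Closed-loop characteristic equation: s² + 1.8s + K_p·3.8 = 0.
So ω_n = √(3.8K_p) and 2ζω_n = 1.8, giving ζ = 1.8/(2√(3.8K_p)).
Setting ζ = 0.83: √(3.8K_p) = 1.8/(2·0.83) = 1.084, so K_p = 1.176/3.8 = 0.309.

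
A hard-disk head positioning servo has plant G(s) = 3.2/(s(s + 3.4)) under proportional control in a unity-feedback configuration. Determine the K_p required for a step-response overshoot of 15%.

From %OS = 100·exp(−πζ/√(1−ζ²)) = 15%, ζ = −ln(0.15)/√(π²+ln²(0.15)) = 0.5169.
Characteristic equation s² + 3.4s + 3.2K_p = 0 gives ζ = 3.4/(2√(3.2K_p)).
Setting ζ = 0.5169: √(3.2K_p) = 3.4/(2·0.5169) = 3.289, so K_p = 10.82/3.2 = 3.38.

K_p = 3.38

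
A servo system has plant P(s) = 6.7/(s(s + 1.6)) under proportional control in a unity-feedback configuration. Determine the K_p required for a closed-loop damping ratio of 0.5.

K_p = 0.382

Closed-loop characteristic equation: s² + 1.6s + K_p·6.7 = 0.
So ω_n = √(6.7K_p) and 2ζω_n = 1.6, giving ζ = 1.6/(2√(6.7K_p)).
Setting ζ = 0.5: √(6.7K_p) = 1.6/(2·0.5) = 1.6, so K_p = 2.56/6.7 = 0.382.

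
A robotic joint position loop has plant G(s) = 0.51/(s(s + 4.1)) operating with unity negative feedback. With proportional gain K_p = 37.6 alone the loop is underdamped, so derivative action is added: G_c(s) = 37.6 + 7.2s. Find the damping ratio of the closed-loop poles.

Forward path: (37.6 + 7.2s)·0.51/(s(s+4.1)). The closed-loop characteristic equation is s² + (4.1 + 0.51·7.2)s + 0.51·37.6 = 0.
That is s² + 7.772s + 19.18 = 0, so ω_n = 4.379 rad/s and ζ = 7.772/(2·4.379) = 0.8874.

ζ = 0.887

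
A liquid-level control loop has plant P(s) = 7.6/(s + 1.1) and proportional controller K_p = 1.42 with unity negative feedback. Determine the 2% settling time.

T_s ≈ 0.336 s

Closed-loop transfer function: T(s) = K_p·P(s)/(1 + K_p·P(s)) = 10.79/(s + 1.1 + 10.79) = 10.79/(s + 11.89).
Time constant τ = 1/11.89 = 0.08409 s, so the 2% settling time is about 4τ = 0.336 s.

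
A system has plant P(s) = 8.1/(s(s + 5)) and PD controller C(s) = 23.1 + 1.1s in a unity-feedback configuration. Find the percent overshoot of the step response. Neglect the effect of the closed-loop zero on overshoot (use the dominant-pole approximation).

15.6%

Forward path: (23.1 + 1.1s)·8.1/(s(s+5)). The closed-loop characteristic equation is s² + (5 + 8.1·1.1)s + 8.1·23.1 = 0.
That is s² + 13.91s + 187.1 = 0, so ω_n = 13.68 rad/s and ζ = 13.91/(2·13.68) = 0.5085.
%OS = 100·exp(−πζ/√(1−ζ²)) = 15.6%.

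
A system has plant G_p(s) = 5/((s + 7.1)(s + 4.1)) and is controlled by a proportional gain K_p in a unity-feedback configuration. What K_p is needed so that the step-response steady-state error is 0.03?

Steady-state error for a unit step on this type-0 loop is 1/(1 + K_p·G_p(0)).
G_p(0) = 0.1718. Require 1/(1 + K_p·0.1718) = 0.03, so 1 + 0.1718·K_p = 33.33.
K_p = (33.33 − 1)/0.1718 = 188.

K_p = 188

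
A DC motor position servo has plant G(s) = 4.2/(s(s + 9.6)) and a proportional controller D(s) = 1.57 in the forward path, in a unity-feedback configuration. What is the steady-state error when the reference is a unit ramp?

The loop has one pole at the origin (type 1). Velocity error constant K_v = lim_{s→0} s·D(s)G(s) = 1.57·4.2/9.6 = 0.6869.
Steady-state error to a unit ramp: e_ss = 1/K_v = 1.46.

1.46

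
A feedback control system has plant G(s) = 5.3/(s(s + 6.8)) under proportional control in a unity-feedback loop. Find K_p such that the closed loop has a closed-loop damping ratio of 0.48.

Closed-loop characteristic equation: s² + 6.8s + K_p·5.3 = 0.
So ω_n = √(5.3K_p) and 2ζω_n = 6.8, giving ζ = 6.8/(2√(5.3K_p)).
Setting ζ = 0.48: √(5.3K_p) = 6.8/(2·0.48) = 7.083, so K_p = 50.17/5.3 = 9.47.

K_p = 9.47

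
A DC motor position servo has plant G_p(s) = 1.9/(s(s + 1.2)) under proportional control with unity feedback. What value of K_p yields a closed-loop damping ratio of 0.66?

Closed-loop characteristic equation: s² + 1.2s + K_p·1.9 = 0.
So ω_n = √(1.9K_p) and 2ζω_n = 1.2, giving ζ = 1.2/(2√(1.9K_p)).
Setting ζ = 0.66: √(1.9K_p) = 1.2/(2·0.66) = 0.9091, so K_p = 0.8264/1.9 = 0.435.

K_p = 0.435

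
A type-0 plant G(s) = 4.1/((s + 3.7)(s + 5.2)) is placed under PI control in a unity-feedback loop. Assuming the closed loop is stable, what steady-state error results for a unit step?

The PI controller's integrator makes the forward path type 1, so e_ss to a step is zero.

0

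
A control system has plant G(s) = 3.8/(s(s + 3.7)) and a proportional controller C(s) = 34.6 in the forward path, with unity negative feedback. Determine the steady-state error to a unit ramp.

0.0281

The loop has one pole at the origin (type 1). Velocity error constant K_v = lim_{s→0} s·C(s)G(s) = 34.6·3.8/3.7 = 35.54.
Steady-state error to a unit ramp: e_ss = 1/K_v = 0.0281.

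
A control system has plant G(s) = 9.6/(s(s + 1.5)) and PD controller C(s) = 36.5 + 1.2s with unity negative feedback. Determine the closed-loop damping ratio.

Forward path: (36.5 + 1.2s)·9.6/(s(s+1.5)). The closed-loop characteristic equation is s² + (1.5 + 9.6·1.2)s + 9.6·36.5 = 0.
That is s² + 13.02s + 350.4 = 0, so ω_n = 18.72 rad/s and ζ = 13.02/(2·18.72) = 0.3478.

ζ = 0.348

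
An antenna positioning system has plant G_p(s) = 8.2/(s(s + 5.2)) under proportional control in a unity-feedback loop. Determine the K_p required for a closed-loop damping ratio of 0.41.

K_p = 4.9

Closed-loop characteristic equation: s² + 5.2s + K_p·8.2 = 0.
So ω_n = √(8.2K_p) and 2ζω_n = 5.2, giving ζ = 5.2/(2√(8.2K_p)).
Setting ζ = 0.41: √(8.2K_p) = 5.2/(2·0.41) = 6.341, so K_p = 40.21/8.2 = 4.9.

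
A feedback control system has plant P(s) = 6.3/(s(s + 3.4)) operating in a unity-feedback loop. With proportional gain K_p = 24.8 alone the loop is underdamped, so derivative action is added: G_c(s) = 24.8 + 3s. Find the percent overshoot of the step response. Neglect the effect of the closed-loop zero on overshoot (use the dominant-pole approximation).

0.203%

Forward path: (24.8 + 3s)·6.3/(s(s+3.4)). The closed-loop characteristic equation is s² + (3.4 + 6.3·3)s + 6.3·24.8 = 0.
That is s² + 22.3s + 156.2 = 0, so ω_n = 12.5 rad/s and ζ = 22.3/(2·12.5) = 0.892.
%OS = 100·exp(−πζ/√(1−ζ²)) = 0.203%.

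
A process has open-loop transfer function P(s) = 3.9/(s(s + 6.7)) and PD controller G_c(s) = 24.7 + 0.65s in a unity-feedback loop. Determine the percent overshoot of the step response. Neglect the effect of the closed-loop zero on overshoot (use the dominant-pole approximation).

Forward path: (24.7 + 0.65s)·3.9/(s(s+6.7)). The closed-loop characteristic equation is s² + (6.7 + 3.9·0.65)s + 3.9·24.7 = 0.
That is s² + 9.235s + 96.33 = 0, so ω_n = 9.815 rad/s and ζ = 9.235/(2·9.815) = 0.4705.
%OS = 100·exp(−πζ/√(1−ζ²)) = 18.7%.

18.7%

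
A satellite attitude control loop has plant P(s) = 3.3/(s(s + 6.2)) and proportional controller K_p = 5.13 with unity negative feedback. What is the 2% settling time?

T_s ≈ 1.29 s

From 1 + K_pP(s) = 0: s² + 6.2s + 16.93 = 0 ⇒ ω_n = 4.114, ζ = 0.7534.
2% settling time T_s ≈ 4/(ζω_n) = 4/3.1 = 1.29 s.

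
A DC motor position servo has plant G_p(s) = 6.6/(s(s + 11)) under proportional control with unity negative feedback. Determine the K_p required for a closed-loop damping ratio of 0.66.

K_p = 10.5

Closed-loop characteristic equation: s² + 11s + K_p·6.6 = 0.
So ω_n = √(6.6K_p) and 2ζω_n = 11, giving ζ = 11/(2√(6.6K_p)).
Setting ζ = 0.66: √(6.6K_p) = 11/(2·0.66) = 8.333, so K_p = 69.44/6.6 = 10.5.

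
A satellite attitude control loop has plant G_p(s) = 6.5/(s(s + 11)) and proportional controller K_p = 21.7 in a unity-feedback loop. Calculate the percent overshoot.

19.4%

Closed-loop characteristic equation: s² + 11s + 141 = 0, so ω_n = 11.88 rad/s and ζ = 11/(2·11.88) = 0.4631.
%OS = 100·exp(−πζ/√(1−ζ²)) = 100·exp(−π·0.4631/√0.7855) = 19.4%.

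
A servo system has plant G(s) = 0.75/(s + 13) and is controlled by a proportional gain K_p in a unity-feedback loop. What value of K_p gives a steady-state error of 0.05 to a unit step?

The loop is type 0, so e_ss(step) = 1/(1 + K_pos) with K_pos = K_p·G(0).
G(0) = 0.05769. Require 1/(1 + K_p·0.05769) = 0.05, so 1 + 0.05769·K_p = 20.
K_p = (20 − 1)/0.05769 = 329.

K_p = 329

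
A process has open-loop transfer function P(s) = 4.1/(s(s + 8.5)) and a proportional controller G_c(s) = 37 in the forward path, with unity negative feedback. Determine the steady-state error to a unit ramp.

The loop has one pole at the origin (type 1). Velocity error constant K_v = lim_{s→0} s·G_c(s)P(s) = 37·4.1/8.5 = 17.85.
Steady-state error to a unit ramp: e_ss = 1/K_v = 0.056.

0.056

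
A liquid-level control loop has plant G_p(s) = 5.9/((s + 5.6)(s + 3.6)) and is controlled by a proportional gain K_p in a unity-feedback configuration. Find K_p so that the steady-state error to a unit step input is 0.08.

For a type-0 loop with proportional control, e_ss = 1/(1 + K_p·G_p(0)).
G_p(0) = 0.2927. Require 1/(1 + K_p·0.2927) = 0.08, so 1 + 0.2927·K_p = 12.5.
K_p = (12.5 − 1)/0.2927 = 39.3.

K_p = 39.3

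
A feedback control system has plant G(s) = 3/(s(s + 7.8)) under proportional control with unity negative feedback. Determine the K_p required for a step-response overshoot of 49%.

From %OS = 100·exp(−πζ/√(1−ζ²)) = 49%, ζ = −ln(0.49)/√(π²+ln²(0.49)) = 0.2214.
Characteristic equation s² + 7.8s + 3K_p = 0 gives ζ = 7.8/(2√(3K_p)).
Setting ζ = 0.2214: √(3K_p) = 7.8/(2·0.2214) = 17.61, so K_p = 310.2/3 = 103.

K_p = 103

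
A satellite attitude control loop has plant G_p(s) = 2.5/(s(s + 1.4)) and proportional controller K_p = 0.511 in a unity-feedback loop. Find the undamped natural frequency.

With unity feedback the closed-loop characteristic equation is s² + 1.4s + 0.511·2.5 = s² + 1.4s + 1.278 = 0.
So ω_n² = 1.278 ⇒ ω_n = 1.13 rad/s, and ζ = 1.4/(2ω_n) = 0.619.

ω_n = 1.13 rad/s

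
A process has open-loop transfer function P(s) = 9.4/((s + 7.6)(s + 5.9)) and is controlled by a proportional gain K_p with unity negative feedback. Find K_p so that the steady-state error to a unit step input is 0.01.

Steady-state error for a unit step on this type-0 loop is 1/(1 + K_p·P(0)).
P(0) = 0.2096. Require 1/(1 + K_p·0.2096) = 0.01, so 1 + 0.2096·K_p = 100.
K_p = (100 − 1)/0.2096 = 472.

K_p = 472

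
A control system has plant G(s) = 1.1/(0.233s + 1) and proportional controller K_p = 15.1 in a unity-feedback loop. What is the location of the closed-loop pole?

s = -75.58

Closed loop: T(s) = K_p·G/(1+K_p·G) = 16.61/(0.233s + 1 + 16.61), with pole at s = −(1 + 16.61)/0.233 = −75.58.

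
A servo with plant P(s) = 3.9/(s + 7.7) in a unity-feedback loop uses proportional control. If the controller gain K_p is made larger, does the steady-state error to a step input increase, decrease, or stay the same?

The position error constant K_pos = K_p·P(0) grows with K_p, and e_ss = 1/(1+K_pos) falls.

decrease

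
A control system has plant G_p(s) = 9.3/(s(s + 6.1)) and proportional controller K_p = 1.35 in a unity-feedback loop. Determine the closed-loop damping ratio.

ζ = 0.861

With unity feedback the closed-loop characteristic equation is s² + 6.1s + 1.35·9.3 = s² + 6.1s + 12.56 = 0.
So ω_n² = 12.56 ⇒ ω_n = 3.543 rad/s, and ζ = 6.1/(2ω_n) = 0.861.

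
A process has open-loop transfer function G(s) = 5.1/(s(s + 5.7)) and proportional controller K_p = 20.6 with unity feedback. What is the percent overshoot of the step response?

40.3%

From 1 + K_pG(s) = 0: s² + 5.7s + 105.1 = 0 ⇒ ω_n = 10.25, ζ = 0.2781.
%OS = 100·exp(−πζ/√(1−ζ²)) = 100·exp(−π·0.2781/√0.9227) = 40.3%.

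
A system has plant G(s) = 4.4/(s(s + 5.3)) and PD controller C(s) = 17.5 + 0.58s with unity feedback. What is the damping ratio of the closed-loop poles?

ζ = 0.447

Forward path: (17.5 + 0.58s)·4.4/(s(s+5.3)). The closed-loop characteristic equation is s² + (5.3 + 4.4·0.58)s + 4.4·17.5 = 0.
That is s² + 7.852s + 77 = 0, so ω_n = 8.775 rad/s and ζ = 7.852/(2·8.775) = 0.4474.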